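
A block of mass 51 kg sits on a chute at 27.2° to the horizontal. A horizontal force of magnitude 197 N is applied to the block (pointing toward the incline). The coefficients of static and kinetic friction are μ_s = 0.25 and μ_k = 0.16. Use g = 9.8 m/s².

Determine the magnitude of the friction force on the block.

f ≈ 53.2 N (up the incline)

Resolve perpendicular to the incline: N = m g cos θ + P sin θ = 51×9.8×cos 27.2° + 197×sin 27.2° = 534.6 N.
Parallel to the incline: P cos θ − m g sin θ = 175.2 − 228.5 = -53.24 N; the friction needed to balance this is 53.24 N acting up the slope.
The limit of static friction is μ_s N = 133.6 N.
|f_req| = 53.24 ≤ 133.6 N → the block is in equilibrium; friction equals the required value.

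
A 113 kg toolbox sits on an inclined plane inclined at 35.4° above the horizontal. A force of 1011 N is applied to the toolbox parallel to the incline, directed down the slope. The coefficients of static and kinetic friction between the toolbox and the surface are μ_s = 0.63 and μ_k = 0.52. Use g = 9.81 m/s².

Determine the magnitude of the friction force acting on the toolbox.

f ≈ 470 N (up the incline)

The normal reaction is N = m g cos θ = 903.6 N.
The friction needed for equilibrium is m g sin θ + P = 642.2 + 1011 = 1653 N, measured positive up-slope.
Static friction can supply at most μ_s N = 569.3 N.
Since |1653| > 569.3 N, static friction cannot hold it; the toolbox slides down the incline and kinetic friction applies: f = μ_k N = 0.52 × 903.6 = 470 N.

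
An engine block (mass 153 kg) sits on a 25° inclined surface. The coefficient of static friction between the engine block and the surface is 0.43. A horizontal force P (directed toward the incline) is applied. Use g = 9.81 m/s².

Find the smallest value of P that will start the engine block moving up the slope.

At impending motion up the slope, friction acts down-slope at its limit: f = μ_s N.
Perpendicular to the incline: N = m g cos θ + P sin θ.
Along the incline: P cos θ = m g sin θ + μ_s N = m g sin θ + μ_s (m g cos θ + P sin θ).
Solving, P (cos θ − μ_s sin θ) = m g (sin θ + μ_s cos θ), so P = 153×9.81×(sin 25° + 0.43 cos 25°)/(cos 25° − 0.43 sin 25°) = 1500×0.8123/0.7246 = 1680 N.

P ≈ 1680 N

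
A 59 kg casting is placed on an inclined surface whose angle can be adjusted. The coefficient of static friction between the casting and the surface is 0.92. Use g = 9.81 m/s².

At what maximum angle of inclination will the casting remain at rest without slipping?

θ_max ≈ 42.6°

At the slip threshold, m g sin θ = μ_s · m g cos θ, so tan θ = μ_s.
θ_max = arctan(0.92) = 42.6°.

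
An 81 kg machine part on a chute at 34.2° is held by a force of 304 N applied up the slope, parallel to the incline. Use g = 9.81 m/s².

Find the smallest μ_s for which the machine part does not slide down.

μ_s,min ≈ 0.217

N = m g cos θ = 657.2 N.
Friction must make up the shortfall along the incline: f = m g sin θ − P = 446.6 − 304 = 142.6 N.
At the threshold f = μ_s N, so μ_s,min = 142.6/657.2 = 0.217.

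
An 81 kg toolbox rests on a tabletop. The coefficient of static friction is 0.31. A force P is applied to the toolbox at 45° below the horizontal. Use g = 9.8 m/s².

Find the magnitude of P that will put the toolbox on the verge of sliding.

P ≈ 504 N

N = m g + P sin α (the push presses the toolbox into the tabletop).
At impending slip, P cos α = μ_s N = μ_s (m g + P sin α).
Solving: P (cos α − μ_s sin α) = μ_s m g → P = 0.31×794/(cos 45° − 0.31 sin 45°) = 246/0.4879 = 504 N.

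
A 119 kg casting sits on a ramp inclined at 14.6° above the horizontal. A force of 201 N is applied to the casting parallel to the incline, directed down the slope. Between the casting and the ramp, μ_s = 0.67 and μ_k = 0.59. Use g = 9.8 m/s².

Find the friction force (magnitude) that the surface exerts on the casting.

Perpendicular to the surface, N = m g cos θ = 119·9.8·cos 14.6° = 1129 N.
The friction needed for equilibrium is m g sin θ + P = 294 + 201 = 495 N, measured positive up-slope.
Maximum static friction available: μ_s N = 0.67 × 1129 = 756.1 N.
Since |495| ≤ 756.1 N, static friction is sufficient; f equals the required value, not μ_s N.

f ≈ 495 N (up the incline)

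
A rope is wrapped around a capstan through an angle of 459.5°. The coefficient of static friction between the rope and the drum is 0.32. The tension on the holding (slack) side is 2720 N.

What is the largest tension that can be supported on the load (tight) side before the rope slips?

T_max ≈ 35400 N

At impending slip the capstan equation gives T₂/T₁ = e^{μβ} with β in radians.
β = 459.5° × π/180 = 8.02 rad.
e^{μβ} = e^{0.32×8.02} = 13.02.
T₂ = T₁ · e^{μβ} = 2720 × 13.02 = 35400 N.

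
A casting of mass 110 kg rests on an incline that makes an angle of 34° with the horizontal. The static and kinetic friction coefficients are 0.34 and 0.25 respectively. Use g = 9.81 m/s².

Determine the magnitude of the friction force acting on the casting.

Perpendicular to the surface, N = m g cos θ = 110·9.81·cos 34° = 894.6 N.
Along the slope the weight component is m g sin θ = 603.4 N; friction must supply exactly this, acting up-slope.
Static friction can supply at most μ_s N = 304.2 N.
|603.4| exceeds 304.2 N, so the casting slips down-slope; friction is kinetic, f = μ_k N = 0.25×894.6 = 224 N.

f ≈ 224 N (up the incline)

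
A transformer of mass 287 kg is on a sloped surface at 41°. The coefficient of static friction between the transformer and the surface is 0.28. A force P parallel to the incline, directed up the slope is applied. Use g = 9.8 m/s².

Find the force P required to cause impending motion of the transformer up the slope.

P ≈ 2440 N

At impending motion up the slope, friction acts down-slope at its limit: f = μ_s N.
P is parallel to the surface, so N = m g cos θ = 2120 N.
Along the incline: P = m g sin θ + μ_s N = 1850 + 0.28×2120 = 2440 N.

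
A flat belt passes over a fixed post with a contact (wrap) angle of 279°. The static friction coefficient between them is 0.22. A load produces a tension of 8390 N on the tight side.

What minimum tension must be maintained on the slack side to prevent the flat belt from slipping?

T_min ≈ 2870 N

Capstan equation at impending slip: T_tight/T_slack = e^{μβ}.
β = 279° = 4.869 rad; e^{μβ} = e^{0.22×4.869} = 2.919.
T_slack = T_tight / e^{μβ} = 8390 / 2.919 = 2870 N.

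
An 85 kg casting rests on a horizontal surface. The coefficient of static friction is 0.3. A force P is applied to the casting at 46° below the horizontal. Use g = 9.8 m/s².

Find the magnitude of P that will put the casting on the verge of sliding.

N = m g + P sin α (the push presses the casting into the horizontal surface).
At impending slip, P cos α = μ_s N = μ_s (m g + P sin α).
Solving: P (cos α − μ_s sin α) = μ_s m g → P = 0.3×833/(cos 46° − 0.3 sin 46°) = 250/0.4789 = 522 N.

P ≈ 522 N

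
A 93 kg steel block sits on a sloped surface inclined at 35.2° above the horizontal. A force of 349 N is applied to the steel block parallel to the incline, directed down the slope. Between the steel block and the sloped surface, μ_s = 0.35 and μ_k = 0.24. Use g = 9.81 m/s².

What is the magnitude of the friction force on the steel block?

f ≈ 179 N (up the incline)

The normal reaction is N = m g cos θ = 745.5 N.
The friction needed for equilibrium is m g sin θ + P = 525.9 + 349 = 874.9 N, measured positive up-slope.
The static-friction ceiling is μ_s N = 0.35 × 745.5 = 260.9 N.
|874.9| exceeds 260.9 N, so the steel block slips down-slope; friction is kinetic, f = μ_k N = 0.24×745.5 = 179 N.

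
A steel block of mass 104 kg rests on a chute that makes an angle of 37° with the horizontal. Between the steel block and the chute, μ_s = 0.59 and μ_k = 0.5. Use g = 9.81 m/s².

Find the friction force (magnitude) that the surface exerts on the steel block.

The normal reaction is N = m g cos θ = 814.8 N.
Along the slope the weight component is m g sin θ = 614 N; friction must supply exactly this, acting up-slope.
Maximum static friction available: μ_s N = 0.59 × 814.8 = 480.7 N.
Since |614| > 480.7 N, static friction cannot hold it; the steel block slides down the incline and kinetic friction applies: f = μ_k N = 0.5 × 814.8 = 407 N.

f ≈ 407 N (up the incline)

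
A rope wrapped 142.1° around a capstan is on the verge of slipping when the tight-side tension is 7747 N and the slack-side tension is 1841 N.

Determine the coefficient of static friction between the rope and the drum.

μ ≈ 0.579

T₂/T₁ = e^{μβ} → μ = ln(T₂/T₁)/β.
β = 142.1° = 2.48 rad.
μ = ln(7747/1841)/2.48 = ln(4.208)/2.48 = 0.579.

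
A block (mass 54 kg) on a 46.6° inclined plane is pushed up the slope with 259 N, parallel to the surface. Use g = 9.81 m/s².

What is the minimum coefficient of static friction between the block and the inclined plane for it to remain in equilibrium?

μ_s,min ≈ 0.346

N = m g cos θ = 364 N.
Friction must make up the shortfall along the incline: f = m g sin θ − P = 384.9 − 259 = 125.9 N.
At the threshold f = μ_s N, so μ_s,min = 125.9/364 = 0.346.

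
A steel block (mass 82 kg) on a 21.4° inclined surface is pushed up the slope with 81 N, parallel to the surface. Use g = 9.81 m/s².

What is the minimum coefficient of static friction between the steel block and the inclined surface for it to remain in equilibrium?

N = m g cos θ = 749 N.
Friction must make up the shortfall along the incline: f = m g sin θ − P = 293.5 − 81 = 212.5 N.
At the threshold f = μ_s N, so μ_s,min = 212.5/749 = 0.284.

μ_s,min ≈ 0.284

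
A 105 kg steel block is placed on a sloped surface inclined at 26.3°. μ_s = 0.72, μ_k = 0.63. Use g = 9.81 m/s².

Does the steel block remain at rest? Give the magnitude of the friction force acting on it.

f ≈ 456 N

N = m g cos θ = 923 N.
Down-slope weight component: m g sin θ = 456 N.
μ_s N = 665 N.
456 ≤ 665 N, so it stays put; friction = 456 N.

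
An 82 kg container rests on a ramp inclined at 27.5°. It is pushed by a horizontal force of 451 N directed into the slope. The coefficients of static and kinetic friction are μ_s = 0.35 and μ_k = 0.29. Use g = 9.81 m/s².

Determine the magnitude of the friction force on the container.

Resolve perpendicular to the incline: N = m g cos θ + P sin θ = 82×9.81×cos 27.5° + 451×sin 27.5° = 921.8 N.
Along the incline, the net driving force (taking up-slope positive) is P cos θ − m g sin θ = 400 − 371.4 = 28.6 N, so equilibrium requires friction f = -28.6 N (down-slope).
Maximum static friction: μ_s N = 0.35 × 921.8 = 322.6 N.
|f_req| = 28.6 ≤ 322.6 N → the container is in equilibrium; friction equals the required value.

f ≈ 28.6 N (down the incline)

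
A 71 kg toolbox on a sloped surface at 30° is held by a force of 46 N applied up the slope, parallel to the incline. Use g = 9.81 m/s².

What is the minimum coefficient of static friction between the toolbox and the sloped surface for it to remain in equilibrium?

N = m g cos θ = 603.2 N.
Friction must make up the shortfall along the incline: f = m g sin θ − P = 348.3 − 46 = 302.3 N.
At the threshold f = μ_s N, so μ_s,min = 302.3/603.2 = 0.501.

μ_s,min ≈ 0.501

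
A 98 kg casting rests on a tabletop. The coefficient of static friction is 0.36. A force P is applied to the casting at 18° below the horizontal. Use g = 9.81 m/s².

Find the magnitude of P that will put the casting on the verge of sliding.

N = m g + P sin α (the push presses the casting into the tabletop).
At impending slip, P cos α = μ_s N = μ_s (m g + P sin α).
Solving: P (cos α − μ_s sin α) = μ_s m g → P = 0.36×961/(cos 18° − 0.36 sin 18°) = 346/0.8398 = 412 N.

P ≈ 412 N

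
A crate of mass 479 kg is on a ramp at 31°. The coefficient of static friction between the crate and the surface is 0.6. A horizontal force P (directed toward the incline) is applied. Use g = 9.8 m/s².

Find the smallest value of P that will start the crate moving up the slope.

P ≈ 8820 N

At impending motion up the slope, friction acts down-slope at its limit: f = μ_s N.
Perpendicular to the incline: N = m g cos θ + P sin θ.
Along the incline: P cos θ = m g sin θ + μ_s N = m g sin θ + μ_s (m g cos θ + P sin θ).
Solving, P (cos θ − μ_s sin θ) = m g (sin θ + μ_s cos θ), so P = 479×9.8×(sin 31° + 0.6 cos 31°)/(cos 31° − 0.6 sin 31°) = 4690×1.029/0.5481 = 8820 N.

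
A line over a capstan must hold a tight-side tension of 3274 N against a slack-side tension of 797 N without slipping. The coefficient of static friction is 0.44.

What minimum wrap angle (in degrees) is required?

β_min ≈ 184°

T₂/T₁ = e^{μβ} → β = ln(T₂/T₁)/μ.
β = ln(3274/797)/0.44 = 1.413/0.44 = 3.211 rad.
In degrees: β = 3.211 × 180/π = 184°.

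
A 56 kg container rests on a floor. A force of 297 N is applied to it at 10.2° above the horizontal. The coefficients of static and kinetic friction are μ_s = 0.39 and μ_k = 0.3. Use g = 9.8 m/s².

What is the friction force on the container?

N = m g − P sin α = 548.8 − 297×sin 10.2° = 496.2 N.
Horizontally, friction must balance P cos α = 292.3 N.
The static-friction limit is μ_s N = 193.5 N.
The required friction exceeds μ_s N, so the container moves and f = μ_k N = 149 N.

f ≈ 149 N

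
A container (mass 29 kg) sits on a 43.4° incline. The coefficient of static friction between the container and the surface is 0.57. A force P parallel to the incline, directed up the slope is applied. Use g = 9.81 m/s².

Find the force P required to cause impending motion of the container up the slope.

At impending motion up the slope, friction acts down-slope at its limit: f = μ_s N.
P is parallel to the surface, so N = m g cos θ = 207 N.
Along the incline: P = m g sin θ + μ_s N = 195 + 0.57×207 = 313 N.

P ≈ 313 N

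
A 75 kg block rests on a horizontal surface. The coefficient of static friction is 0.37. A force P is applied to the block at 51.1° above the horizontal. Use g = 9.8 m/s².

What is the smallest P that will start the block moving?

N = m g − P sin α (the pull lifts the block).
At impending slip, P cos α = μ_s N = μ_s (m g − P sin α).
Solving: P (cos α + μ_s sin α) = μ_s m g → P = 0.37×735/(cos 51.1° + 0.37 sin 51.1°) = 272/0.9159 = 297 N.

P ≈ 297 N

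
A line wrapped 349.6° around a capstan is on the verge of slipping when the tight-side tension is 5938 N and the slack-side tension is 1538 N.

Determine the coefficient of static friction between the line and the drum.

μ ≈ 0.221

T₂/T₁ = e^{μβ} → μ = ln(T₂/T₁)/β.
β = 349.6° = 6.102 rad.
μ = ln(5938/1538)/6.102 = ln(3.861)/6.102 = 0.221.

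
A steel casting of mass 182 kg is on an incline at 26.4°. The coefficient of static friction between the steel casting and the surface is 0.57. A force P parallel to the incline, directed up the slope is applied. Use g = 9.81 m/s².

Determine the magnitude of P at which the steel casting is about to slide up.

P ≈ 1710 N

At impending motion up the slope, friction acts down-slope at its limit: f = μ_s N.
P is parallel to the surface, so N = m g cos θ = 1600 N.
Along the incline: P = m g sin θ + μ_s N = 794 + 0.57×1600 = 1710 N.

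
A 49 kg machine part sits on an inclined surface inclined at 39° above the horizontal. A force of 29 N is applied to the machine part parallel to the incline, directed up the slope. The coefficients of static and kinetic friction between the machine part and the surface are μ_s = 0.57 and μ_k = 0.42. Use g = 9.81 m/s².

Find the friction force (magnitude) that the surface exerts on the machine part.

f ≈ 157 N (up the incline)

Normal force: N = m g cos θ = 49 × 9.81 × cos 39° = 373.6 N.
Parallel to the incline, ΣF = 0 gives f = m g sin θ − P = 302.5 − 29 = 273.5 N (up-slope positive).
Static friction can supply at most μ_s N = 212.9 N.
|273.5| exceeds 212.9 N, so the machine part slips down-slope; friction is kinetic, f = μ_k N = 0.42×373.6 = 157 N.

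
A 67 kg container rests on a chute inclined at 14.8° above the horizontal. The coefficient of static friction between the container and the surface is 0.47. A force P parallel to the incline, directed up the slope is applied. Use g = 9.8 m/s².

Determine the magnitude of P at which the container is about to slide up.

At impending motion up the slope, friction acts down-slope at its limit: f = μ_s N.
P is parallel to the surface, so N = m g cos θ = 635 N.
Along the incline: P = m g sin θ + μ_s N = 168 + 0.47×635 = 466 N.

P ≈ 466 N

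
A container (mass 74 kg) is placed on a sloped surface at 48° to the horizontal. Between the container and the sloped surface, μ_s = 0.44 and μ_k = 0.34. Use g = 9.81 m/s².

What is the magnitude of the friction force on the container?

The normal reaction is N = m g cos θ = 485.7 N.
For equilibrium along the incline, friction must balance the weight component: f = m g sin θ = 539.5 N up the slope.
Static friction can supply at most μ_s N = 213.7 N.
Since |539.5| > 213.7 N, static friction cannot hold it; the container slides down the incline and kinetic friction applies: f = μ_k N = 0.34 × 485.7 = 165 N.

f ≈ 165 N (up the incline)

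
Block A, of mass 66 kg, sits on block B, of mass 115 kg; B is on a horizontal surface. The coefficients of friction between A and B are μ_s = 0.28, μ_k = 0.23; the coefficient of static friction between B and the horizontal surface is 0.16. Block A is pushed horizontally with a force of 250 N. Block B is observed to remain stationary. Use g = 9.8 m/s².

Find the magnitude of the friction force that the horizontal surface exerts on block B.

The normal force B exerts on A is simply A's weight, N₁ = 646.8 N.
So the A–B interface can sustain at most μ_s N₁ = 181.1 N of static friction.
Since P = 250 N > 181.1 N, A slides on B; the A–B friction is kinetic: f₁ = μ_k N₁ = 0.23×646.8 = 149 N.
B experiences an equal 149 N forward from A (third law). B is in equilibrium, so the floor supplies f₂ = 149 N of static friction (limit μ_s(m_A+m_B)g = 283.8 N, not exceeded).

f ≈ 149 N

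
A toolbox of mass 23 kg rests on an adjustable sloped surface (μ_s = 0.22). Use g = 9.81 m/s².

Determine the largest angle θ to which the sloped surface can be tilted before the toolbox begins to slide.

At the slip threshold, m g sin θ = μ_s · m g cos θ, so tan θ = μ_s.
θ_max = arctan(0.22) = 12.4°.

θ_max ≈ 12.4°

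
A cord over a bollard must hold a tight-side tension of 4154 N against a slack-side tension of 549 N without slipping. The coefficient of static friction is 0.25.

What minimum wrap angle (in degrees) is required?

T₂/T₁ = e^{μβ} → β = ln(T₂/T₁)/μ.
β = ln(4154/549)/0.25 = 2.024/0.25 = 8.095 rad.
In degrees: β = 8.095 × 180/π = 464°.

β_min ≈ 464°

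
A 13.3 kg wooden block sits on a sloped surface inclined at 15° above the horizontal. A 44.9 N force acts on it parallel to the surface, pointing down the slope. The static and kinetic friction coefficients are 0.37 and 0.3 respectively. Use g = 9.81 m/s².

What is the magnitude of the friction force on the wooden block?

f ≈ 37.8 N (up the incline)

Normal force: N = m g cos θ = 13.3 × 9.81 × cos 15° = 126 N.
Parallel to the incline, ΣF = 0 gives f = m g sin θ + P = 33.77 + 44.9 = 78.67 N (up-slope positive).
The static-friction ceiling is μ_s N = 0.37 × 126 = 46.63 N.
|78.67| exceeds 46.63 N, so the wooden block slips down-slope; friction is kinetic, f = μ_k N = 0.3×126 = 37.8 N.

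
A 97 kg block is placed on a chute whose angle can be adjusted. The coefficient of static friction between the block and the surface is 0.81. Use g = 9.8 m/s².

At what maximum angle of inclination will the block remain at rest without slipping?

θ_max ≈ 39°

At the slip threshold, m g sin θ = μ_s · m g cos θ, so tan θ = μ_s.
θ_max = arctan(0.81) = 39°.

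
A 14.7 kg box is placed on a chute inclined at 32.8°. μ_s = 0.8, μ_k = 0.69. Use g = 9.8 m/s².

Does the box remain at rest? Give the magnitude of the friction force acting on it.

f ≈ 78 N

N = m g cos θ = 121 N.
Down-slope weight component: m g sin θ = 78 N.
μ_s N = 96.9 N.
78 ≤ 96.9 N, so it stays put; friction = 78 N.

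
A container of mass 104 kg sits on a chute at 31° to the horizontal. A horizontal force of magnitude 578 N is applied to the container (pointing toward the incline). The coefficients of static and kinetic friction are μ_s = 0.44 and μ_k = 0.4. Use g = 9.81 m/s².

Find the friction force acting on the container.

The horizontal push has a component P sin θ into the surface, so N = m g cos θ + P sin θ = 874.5 + 297.7 = 1172 N.
Parallel to the incline: P cos θ − m g sin θ = 495.4 − 525.5 = -30.02 N; the friction needed to balance this is 30.02 N acting up the slope.
Maximum static friction: μ_s N = 0.44 × 1172 = 515.8 N.
|f_req| = 30.02 ≤ 515.8 N → the container is in equilibrium; friction equals the required value.

f ≈ 30 N (up the incline)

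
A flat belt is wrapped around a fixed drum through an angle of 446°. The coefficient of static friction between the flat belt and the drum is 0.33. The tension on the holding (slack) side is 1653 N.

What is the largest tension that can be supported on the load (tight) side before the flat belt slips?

T_max ≈ 21600 N

At impending slip the capstan equation gives T₂/T₁ = e^{μβ} with β in radians.
β = 446° × π/180 = 7.784 rad.
e^{μβ} = e^{0.33×7.784} = 13.05.
T₂ = T₁ · e^{μβ} = 1653 × 13.05 = 21600 N.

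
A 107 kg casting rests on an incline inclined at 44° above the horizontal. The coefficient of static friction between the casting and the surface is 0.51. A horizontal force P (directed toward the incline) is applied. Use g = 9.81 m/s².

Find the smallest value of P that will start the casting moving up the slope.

P ≈ 3050 N

At impending motion up the slope, friction acts down-slope at its limit: f = μ_s N.
Perpendicular to the incline: N = m g cos θ + P sin θ.
Along the incline: P cos θ = m g sin θ + μ_s N = m g sin θ + μ_s (m g cos θ + P sin θ).
Solving, P (cos θ − μ_s sin θ) = m g (sin θ + μ_s cos θ), so P = 107×9.81×(sin 44° + 0.51 cos 44°)/(cos 44° − 0.51 sin 44°) = 1050×1.062/0.3651 = 3050 N.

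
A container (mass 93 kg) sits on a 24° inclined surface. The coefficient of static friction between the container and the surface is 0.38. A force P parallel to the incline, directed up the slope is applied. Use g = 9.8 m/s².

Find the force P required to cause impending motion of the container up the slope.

At impending motion up the slope, friction acts down-slope at its limit: f = μ_s N.
P is parallel to the surface, so N = m g cos θ = 833 N.
Along the incline: P = m g sin θ + μ_s N = 371 + 0.38×833 = 687 N.

P ≈ 687 N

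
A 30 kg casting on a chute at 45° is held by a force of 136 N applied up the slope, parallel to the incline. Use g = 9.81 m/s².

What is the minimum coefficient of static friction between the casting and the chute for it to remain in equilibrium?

N = m g cos θ = 208.1 N.
Friction must make up the shortfall along the incline: f = m g sin θ − P = 208.1 − 136 = 72.1 N.
At the threshold f = μ_s N, so μ_s,min = 72.1/208.1 = 0.346.

μ_s,min ≈ 0.346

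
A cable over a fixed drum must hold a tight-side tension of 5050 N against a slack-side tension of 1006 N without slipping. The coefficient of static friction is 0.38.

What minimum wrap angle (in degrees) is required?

β_min ≈ 243°

T₂/T₁ = e^{μβ} → β = ln(T₂/T₁)/μ.
β = ln(5050/1006)/0.38 = 1.613/0.38 = 4.246 rad.
In degrees: β = 4.246 × 180/π = 243°.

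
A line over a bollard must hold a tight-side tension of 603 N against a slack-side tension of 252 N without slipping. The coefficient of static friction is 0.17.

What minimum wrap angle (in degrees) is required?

T₂/T₁ = e^{μβ} → β = ln(T₂/T₁)/μ.
β = ln(603/252)/0.17 = 0.8725/0.17 = 5.132 rad.
In degrees: β = 5.132 × 180/π = 294°.

β_min ≈ 294°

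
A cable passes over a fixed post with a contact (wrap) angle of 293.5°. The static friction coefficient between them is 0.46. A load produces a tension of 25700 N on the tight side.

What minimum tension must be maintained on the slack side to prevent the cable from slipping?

Capstan equation at impending slip: T_tight/T_slack = e^{μβ}.
β = 293.5° = 5.123 rad; e^{μβ} = e^{0.46×5.123} = 10.55.
T_slack = T_tight / e^{μβ} = 25700 / 10.55 = 2440 N.

T_min ≈ 2440 N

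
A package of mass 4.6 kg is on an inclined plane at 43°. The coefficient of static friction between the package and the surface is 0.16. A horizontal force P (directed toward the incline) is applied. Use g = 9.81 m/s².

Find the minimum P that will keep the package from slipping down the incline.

P_min ≈ 30.3 N

The package tends to slide down (tan θ > μ_s), so at the point of impending slip friction acts up-slope at its limit: f = μ_s N.
Perpendicular to the incline: N = m g cos θ + P sin θ.
Along the incline: P cos θ + μ_s N = m g sin θ, i.e. P cos θ + μ_s (m g cos θ + P sin θ) = m g sin θ.
Solving, P (cos θ + μ_s sin θ) = m g (sin θ − μ_s cos θ), so P = 45.1×0.565/0.8405 = 30.3 N.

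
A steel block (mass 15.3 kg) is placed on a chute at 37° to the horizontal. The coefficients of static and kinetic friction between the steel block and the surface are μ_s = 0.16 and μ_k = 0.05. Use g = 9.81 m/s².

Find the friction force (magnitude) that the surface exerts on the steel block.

f ≈ 5.99 N (up the incline)

Normal force: N = m g cos θ = 15.3 × 9.81 × cos 37° = 119.9 N.
Along the slope the weight component is m g sin θ = 90.33 N; friction must supply exactly this, acting up-slope.
Maximum static friction available: μ_s N = 0.16 × 119.9 = 19.18 N.
Since |90.33| > 19.18 N, static friction cannot hold it; the steel block slides down the incline and kinetic friction applies: f = μ_k N = 0.05 × 119.9 = 5.99 N.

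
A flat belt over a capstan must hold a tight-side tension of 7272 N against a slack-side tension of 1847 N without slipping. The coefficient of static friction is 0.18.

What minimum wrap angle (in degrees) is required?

T₂/T₁ = e^{μβ} → β = ln(T₂/T₁)/μ.
β = ln(7272/1847)/0.18 = 1.37/0.18 = 7.614 rad.
In degrees: β = 7.614 × 180/π = 436°.

β_min ≈ 436°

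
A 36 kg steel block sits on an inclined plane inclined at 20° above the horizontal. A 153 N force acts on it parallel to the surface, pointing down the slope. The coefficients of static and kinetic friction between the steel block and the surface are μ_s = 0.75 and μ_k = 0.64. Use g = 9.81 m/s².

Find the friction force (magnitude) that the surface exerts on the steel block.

The normal reaction is N = m g cos θ = 331.9 N.
Parallel to the incline, ΣF = 0 gives f = m g sin θ + P = 120.8 + 153 = 273.8 N (up-slope positive).
The static-friction ceiling is μ_s N = 0.75 × 331.9 = 248.9 N.
Since |273.8| > 248.9 N, static friction cannot hold it; the steel block slides down the incline and kinetic friction applies: f = μ_k N = 0.64 × 331.9 = 212 N.

f ≈ 212 N (up the incline)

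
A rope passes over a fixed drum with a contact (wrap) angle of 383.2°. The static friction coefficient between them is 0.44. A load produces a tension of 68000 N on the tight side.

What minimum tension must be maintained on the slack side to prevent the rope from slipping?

T_min ≈ 3580 N

Capstan equation at impending slip: T_tight/T_slack = e^{μβ}.
β = 383.2° = 6.688 rad; e^{μβ} = e^{0.44×6.688} = 18.97.
T_slack = T_tight / e^{μβ} = 68000 / 18.97 = 3580 N.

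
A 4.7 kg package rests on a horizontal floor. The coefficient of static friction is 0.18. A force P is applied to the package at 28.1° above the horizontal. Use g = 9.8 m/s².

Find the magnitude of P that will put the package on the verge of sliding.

P ≈ 8.57 N

N = m g − P sin α (the pull lifts the package).
At impending slip, P cos α = μ_s N = μ_s (m g − P sin α).
Solving: P (cos α + μ_s sin α) = μ_s m g → P = 0.18×46.1/(cos 28.1° + 0.18 sin 28.1°) = 8.29/0.9669 = 8.57 N.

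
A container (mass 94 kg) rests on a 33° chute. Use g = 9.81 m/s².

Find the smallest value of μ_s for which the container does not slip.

At the slip threshold m g sin θ = μ_s m g cos θ, so μ_s,min = tan θ.
μ_s,min = tan 33° = 0.649.

μ_s,min ≈ 0.649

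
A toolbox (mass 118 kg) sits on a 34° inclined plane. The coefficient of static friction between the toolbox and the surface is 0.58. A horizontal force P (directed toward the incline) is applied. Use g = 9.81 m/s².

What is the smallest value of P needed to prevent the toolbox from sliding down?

The toolbox tends to slide down (tan θ > μ_s), so at the point of impending slip friction acts up-slope at its limit: f = μ_s N.
Perpendicular to the incline: N = m g cos θ + P sin θ.
Along the incline: P cos θ + μ_s N = m g sin θ, i.e. P cos θ + μ_s (m g cos θ + P sin θ) = m g sin θ.
Solving, P (cos θ + μ_s sin θ) = m g (sin θ − μ_s cos θ), so P = 1160×0.07835/1.153 = 78.6 N.

P_min ≈ 78.6 N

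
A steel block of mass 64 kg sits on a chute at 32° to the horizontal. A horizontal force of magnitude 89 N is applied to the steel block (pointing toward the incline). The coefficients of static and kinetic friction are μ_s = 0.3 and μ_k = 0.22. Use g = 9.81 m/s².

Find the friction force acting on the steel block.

Resolve perpendicular to the incline: N = m g cos θ + P sin θ = 64×9.81×cos 32° + 89×sin 32° = 579.6 N.
Parallel to the incline: P cos θ − m g sin θ = 75.48 − 332.7 = -257.2 N; the friction needed to balance this is 257.2 N acting up the slope.
The limit of static friction is μ_s N = 173.9 N.
|f_req| = 257.2 > 173.9 N → the steel block slides down the incline; f = μ_k N = 0.22 × 579.6 = 128 N.

f ≈ 128 N (up the incline)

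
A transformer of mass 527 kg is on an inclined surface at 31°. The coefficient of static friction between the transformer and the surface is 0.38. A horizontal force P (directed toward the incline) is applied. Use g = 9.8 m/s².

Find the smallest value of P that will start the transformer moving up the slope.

At impending motion up the slope, friction acts down-slope at its limit: f = μ_s N.
Perpendicular to the incline: N = m g cos θ + P sin θ.
Along the incline: P cos θ = m g sin θ + μ_s N = m g sin θ + μ_s (m g cos θ + P sin θ).
Solving, P (cos θ − μ_s sin θ) = m g (sin θ + μ_s cos θ), so P = 527×9.8×(sin 31° + 0.38 cos 31°)/(cos 31° − 0.38 sin 31°) = 5160×0.8408/0.6615 = 6560 N.

P ≈ 6560 N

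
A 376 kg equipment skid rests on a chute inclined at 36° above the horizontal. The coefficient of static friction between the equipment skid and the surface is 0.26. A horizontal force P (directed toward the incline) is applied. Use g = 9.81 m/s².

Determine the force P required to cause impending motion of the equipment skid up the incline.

At impending motion up the slope, friction acts down-slope at its limit: f = μ_s N.
Perpendicular to the incline: N = m g cos θ + P sin θ.
Along the incline: P cos θ = m g sin θ + μ_s N = m g sin θ + μ_s (m g cos θ + P sin θ).
Solving, P (cos θ − μ_s sin θ) = m g (sin θ + μ_s cos θ), so P = 376×9.81×(sin 36° + 0.26 cos 36°)/(cos 36° − 0.26 sin 36°) = 3690×0.7981/0.6562 = 4490 N.

P ≈ 4490 N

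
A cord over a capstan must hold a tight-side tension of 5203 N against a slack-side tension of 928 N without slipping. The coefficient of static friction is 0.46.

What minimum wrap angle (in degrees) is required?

T₂/T₁ = e^{μβ} → β = ln(T₂/T₁)/μ.
β = ln(5203/928)/0.46 = 1.724/0.46 = 3.748 rad.
In degrees: β = 3.748 × 180/π = 215°.

β_min ≈ 215°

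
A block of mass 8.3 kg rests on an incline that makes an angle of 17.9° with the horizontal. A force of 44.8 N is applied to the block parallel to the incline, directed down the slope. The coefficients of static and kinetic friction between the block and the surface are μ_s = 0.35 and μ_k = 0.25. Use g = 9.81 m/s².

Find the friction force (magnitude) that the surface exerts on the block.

f ≈ 19.4 N (up the incline)

Normal force: N = m g cos θ = 8.3 × 9.81 × cos 17.9° = 77.48 N.
Parallel to the incline, ΣF = 0 gives f = m g sin θ + P = 25.03 + 44.8 = 69.83 N (up-slope positive).
The static-friction ceiling is μ_s N = 0.35 × 77.48 = 27.12 N.
|69.83| exceeds 27.12 N, so the block slips down-slope; friction is kinetic, f = μ_k N = 0.25×77.48 = 19.4 N.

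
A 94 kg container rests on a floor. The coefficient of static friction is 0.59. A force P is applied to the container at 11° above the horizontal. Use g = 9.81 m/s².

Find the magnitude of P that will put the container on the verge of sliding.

N = m g − P sin α (the pull lifts the container).
At impending slip, P cos α = μ_s N = μ_s (m g − P sin α).
Solving: P (cos α + μ_s sin α) = μ_s m g → P = 0.59×922/(cos 11° + 0.59 sin 11°) = 544/1.094 = 497 N.

P ≈ 497 N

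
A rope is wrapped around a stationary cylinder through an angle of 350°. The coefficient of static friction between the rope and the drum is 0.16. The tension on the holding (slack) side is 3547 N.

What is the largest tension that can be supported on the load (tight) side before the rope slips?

At impending slip the capstan equation gives T₂/T₁ = e^{μβ} with β in radians.
β = 350° × π/180 = 6.109 rad.
e^{μβ} = e^{0.16×6.109} = 2.657.
T₂ = T₁ · e^{μβ} = 3547 × 2.657 = 9430 N.

T_max ≈ 9430 N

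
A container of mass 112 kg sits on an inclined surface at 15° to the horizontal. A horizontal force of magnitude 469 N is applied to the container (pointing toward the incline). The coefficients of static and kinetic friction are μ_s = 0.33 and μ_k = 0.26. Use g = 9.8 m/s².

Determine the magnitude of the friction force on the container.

Resolve perpendicular to the incline: N = m g cos θ + P sin θ = 112×9.8×cos 15° + 469×sin 15° = 1182 N.
Parallel to the incline: P cos θ − m g sin θ = 453 − 284.1 = 168.9 N; the friction needed to balance this is 168.9 N acting down the slope.
Maximum static friction: μ_s N = 0.33 × 1182 = 389.9 N.
|f_req| = 168.9 ≤ 389.9 N → the container is in equilibrium; friction equals the required value.

f ≈ 169 N (down the incline)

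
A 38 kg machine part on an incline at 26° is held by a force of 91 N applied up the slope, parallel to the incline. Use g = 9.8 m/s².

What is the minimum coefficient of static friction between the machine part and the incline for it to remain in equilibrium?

μ_s,min ≈ 0.216

N = m g cos θ = 334.7 N.
Friction must make up the shortfall along the incline: f = m g sin θ − P = 163.2 − 91 = 72.25 N.
At the threshold f = μ_s N, so μ_s,min = 72.25/334.7 = 0.216.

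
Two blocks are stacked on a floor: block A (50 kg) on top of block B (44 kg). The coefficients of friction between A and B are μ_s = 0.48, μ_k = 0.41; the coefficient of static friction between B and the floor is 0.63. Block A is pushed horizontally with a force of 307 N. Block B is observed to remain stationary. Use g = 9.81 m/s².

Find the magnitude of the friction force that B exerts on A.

f ≈ 201 N

Between the blocks, N₁ = m_A g = 490.5 N.
Maximum static friction on A from B: μ_s N₁ = 0.48×490.5 = 235.4 N.
Since P = 307 N > 235.4 N, A slides on B; the A–B friction is kinetic: f₁ = μ_k N₁ = 0.41×490.5 = 201 N.
By Newton's third law B feels 201 N forward from A. With B stationary, the floor's static friction on B balances it: f₂ = 201 N (well within μ_s(m_A+m_B)g = 580.9 N).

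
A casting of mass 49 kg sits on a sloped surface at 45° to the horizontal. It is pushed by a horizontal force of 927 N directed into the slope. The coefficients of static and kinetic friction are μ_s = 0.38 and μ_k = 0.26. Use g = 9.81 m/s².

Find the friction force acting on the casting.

Normal direction: N = m g cos θ + P sin θ = 995.4 N.
Parallel to the incline: P cos θ − m g sin θ = 655.5 − 339.9 = 315.6 N; the friction needed to balance this is 315.6 N acting down the slope.
The limit of static friction is μ_s N = 378.2 N.
Since 315.6 N is within the 378.2 N limit, the casting stays put and friction is exactly 316 N.

f ≈ 316 N (down the incline)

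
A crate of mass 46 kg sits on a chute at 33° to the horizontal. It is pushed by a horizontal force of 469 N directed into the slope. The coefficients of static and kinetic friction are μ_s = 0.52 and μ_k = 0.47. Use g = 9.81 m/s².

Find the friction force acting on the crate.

f ≈ 148 N (down the incline)

Normal direction: N = m g cos θ + P sin θ = 633.9 N.
Parallel to the incline: P cos θ − m g sin θ = 393.3 − 245.8 = 147.6 N; the friction needed to balance this is 147.6 N acting down the slope.
Maximum static friction: μ_s N = 0.52 × 633.9 = 329.6 N.
|f_req| = 147.6 ≤ 329.6 N → the crate is in equilibrium; friction equals the required value.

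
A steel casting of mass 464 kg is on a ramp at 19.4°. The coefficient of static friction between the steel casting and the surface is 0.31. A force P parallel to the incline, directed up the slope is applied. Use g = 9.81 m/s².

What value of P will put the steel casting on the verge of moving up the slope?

At impending motion up the slope, friction acts down-slope at its limit: f = μ_s N.
P is parallel to the surface, so N = m g cos θ = 4290 N.
Along the incline: P = m g sin θ + μ_s N = 1510 + 0.31×4290 = 2840 N.

P ≈ 2840 N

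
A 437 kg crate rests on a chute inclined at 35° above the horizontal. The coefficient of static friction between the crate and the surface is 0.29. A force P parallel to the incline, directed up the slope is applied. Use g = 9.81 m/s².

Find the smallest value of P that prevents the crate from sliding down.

P_min ≈ 1440 N

The crate tends to slide down (tan θ > μ_s), so at the point of impending slip friction acts up-slope at its limit: f = μ_s N.
P is parallel to the surface, so N = m g cos θ = 3510 N.
Along the incline: P + μ_s N = m g sin θ, so P = 2460 − 0.29×3510 = 1440 N.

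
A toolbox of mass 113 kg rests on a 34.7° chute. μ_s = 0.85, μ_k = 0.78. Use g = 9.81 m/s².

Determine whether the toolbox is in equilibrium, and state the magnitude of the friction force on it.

N = m g cos θ = 911 N.
Down-slope weight component: m g sin θ = 631 N.
μ_s N = 775 N.
631 ≤ 775 N, so it stays put; friction = 631 N.

f ≈ 631 N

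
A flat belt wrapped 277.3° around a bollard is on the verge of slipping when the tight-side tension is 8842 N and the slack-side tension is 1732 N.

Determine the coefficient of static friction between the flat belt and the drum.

T₂/T₁ = e^{μβ} → μ = ln(T₂/T₁)/β.
β = 277.3° = 4.84 rad.
μ = ln(8842/1732)/4.84 = ln(5.105)/4.84 = 0.337.

μ ≈ 0.337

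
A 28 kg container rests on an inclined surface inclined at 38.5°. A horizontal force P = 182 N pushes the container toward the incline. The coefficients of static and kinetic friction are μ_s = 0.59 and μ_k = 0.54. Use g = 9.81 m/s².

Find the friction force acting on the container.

f ≈ 28.6 N (up the incline)

Normal direction: N = m g cos θ + P sin θ = 328.3 N.
Parallel to the incline: P cos θ − m g sin θ = 142.4 − 171 = -28.56 N; the friction needed to balance this is 28.56 N acting up the slope.
The limit of static friction is μ_s N = 193.7 N.
Since 28.56 N is within the 193.7 N limit, the container stays put and friction is exactly 28.6 N.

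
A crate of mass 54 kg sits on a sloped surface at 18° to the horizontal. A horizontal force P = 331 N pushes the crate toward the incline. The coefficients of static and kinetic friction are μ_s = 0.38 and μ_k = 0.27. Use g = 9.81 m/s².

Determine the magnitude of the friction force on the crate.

The horizontal push has a component P sin θ into the surface, so N = m g cos θ + P sin θ = 503.8 + 102.3 = 606.1 N.
Parallel to the incline: P cos θ − m g sin θ = 314.8 − 163.7 = 151.1 N; the friction needed to balance this is 151.1 N acting down the slope.
The limit of static friction is μ_s N = 230.3 N.
Since 151.1 N is within the 230.3 N limit, the crate stays put and friction is exactly 151 N.

f ≈ 151 N (down the incline)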